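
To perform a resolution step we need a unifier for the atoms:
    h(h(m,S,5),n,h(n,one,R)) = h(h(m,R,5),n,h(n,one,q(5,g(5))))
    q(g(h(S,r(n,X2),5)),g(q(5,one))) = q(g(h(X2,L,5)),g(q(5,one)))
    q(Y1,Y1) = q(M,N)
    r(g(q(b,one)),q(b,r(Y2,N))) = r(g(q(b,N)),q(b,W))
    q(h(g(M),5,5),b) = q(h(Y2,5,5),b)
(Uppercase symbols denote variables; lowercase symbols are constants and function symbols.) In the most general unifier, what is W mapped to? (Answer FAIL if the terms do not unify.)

r(g(one),one)

Decompose h/3: h(m,S,5) = h(m,R,5),  n = n,  h(n,one,R) = h(n,one,q(5,g(5))).
Decompose h/3: m = m,  S = R,  5 = 5.
Delete trivial equation m = m.
Bind S := R; substituting into the one remaining equation that mentions S gives: q(g(h(R,r(n,X2),5)),g(q(5,one))) = q(g(h(X2,L,5)),g(q(5,one))).
Delete trivial equation 5 = 5.
Delete trivial equation n = n.
Decompose h/3: n = n,  one = one,  R = q(5,g(5)).
Delete trivial equation n = n.
Delete trivial equation one = one.
Bind R := q(5,g(5)); substituting into the one remaining equation that mentions R gives: q(g(h(q(5,g(5)),r(n,X2),5)),g(q(5,one))) = q(g(h(X2,L,5)),g(q(5,one))). Substituting into the earlier binding gives S := q(5,g(5)).
Decompose q/2: g(h(q(5,g(5)),r(n,X2),5)) = g(h(X2,L,5)),  g(q(5,one)) = g(q(5,one)).
Decompose g/1: h(q(5,g(5)),r(n,X2),5) = h(X2,L,5).
Decompose h/3: q(5,g(5)) = X2,  r(n,X2) = L,  5 = 5.
Bind X2 := q(5,g(5)); substituting into the one remaining equation that mentions X2 gives: r(n,q(5,g(5))) = L.
Bind L := r(n,q(5,g(5))); no other remaining equation mentions L.
Delete trivial equation 5 = 5.
Delete trivial equation g(q(5,one)) = g(q(5,one)).
Decompose q/2: Y1 = M,  Y1 = N.
Bind Y1 := M; substituting into the one remaining equation that mentions Y1 gives: M = N.
Bind M := N; substituting into the one remaining equation that mentions M gives: q(h(g(N),5,5),b) = q(h(Y2,5,5),b). Substituting into the earlier binding gives Y1 := N.
Decompose r/2: g(q(b,one)) = g(q(b,N)),  q(b,r(Y2,N)) = q(b,W).
Decompose g/1: q(b,one) = q(b,N).
Decompose q/2: b = b,  one = N.
Delete trivial equation b = b.
Bind N := one; substituting into the remaining equations gives: q(b,r(Y2,one)) = q(b,W),  q(h(g(one),5,5),b) = q(h(Y2,5,5),b). Substituting into the earlier bindings gives Y1 := one, M := one.
Decompose q/2: b = b,  r(Y2,one) = W.
Delete trivial equation b = b.
Bind W := r(Y2,one); no other remaining equation mentions W.
Decompose q/2: h(g(one),5,5) = h(Y2,5,5),  b = b.
Decompose h/3: g(one) = Y2,  5 = 5,  5 = 5.
Bind Y2 := g(one); no other remaining equation mentions Y2. Substituting into the earlier binding gives W := r(g(one),one).
Delete trivial equation 5 = 5.
Delete trivial equation 5 = 5.
Delete trivial equation b = b.
MGU = { S := q(5,g(5)), R := q(5,g(5)), X2 := q(5,g(5)), L := r(n,q(5,g(5))), Y1 := one, M := one, N := one, W := r(g(one),one), Y2 := g(one) }, so W := r(g(one),one).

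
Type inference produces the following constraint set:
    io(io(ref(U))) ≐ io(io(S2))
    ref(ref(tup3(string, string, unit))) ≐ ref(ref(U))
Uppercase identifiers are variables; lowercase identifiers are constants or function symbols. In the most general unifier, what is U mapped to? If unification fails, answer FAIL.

Decompose io/1: io(ref(U)) ≐ io(S2).
Decompose io/1: ref(U) ≐ S2.
Bind S2 := ref(U); no other remaining equation mentions S2.
Decompose ref/1: ref(tup3(string, string, unit)) ≐ ref(U).
Decompose ref/1: tup3(string, string, unit) ≐ U.
Bind U := tup3(string, string, unit). Substituting into the earlier binding gives S2 := ref(tup3(string, string, unit)).
MGU = { S2 ↦ ref(tup3(string, string, unit)), U ↦ tup3(string, string, unit) }, so U ↦ tup3(string, string, unit).

tup3(string, string, unit)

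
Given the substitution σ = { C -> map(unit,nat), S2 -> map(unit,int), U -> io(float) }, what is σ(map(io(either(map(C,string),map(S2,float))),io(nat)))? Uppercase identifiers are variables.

map(io(either(map(map(unit,nat),string),map(map(unit,int),float))),io(nat))

Replace each occurrence of C with map(unit,nat).
Replace each occurrence of S2 with map(unit,int).
Result: map(io(either(map(map(unit,nat),string),map(map(unit,int),float))),io(nat)).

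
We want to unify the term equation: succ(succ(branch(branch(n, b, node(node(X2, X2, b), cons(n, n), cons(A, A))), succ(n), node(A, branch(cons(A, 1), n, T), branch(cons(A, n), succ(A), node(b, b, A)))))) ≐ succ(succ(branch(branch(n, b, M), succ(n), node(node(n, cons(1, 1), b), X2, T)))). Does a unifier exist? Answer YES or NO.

Decompose succ/1: succ(branch(branch(n, b, node(node(X2, X2, b), cons(n, n), cons(A, A))), succ(n), node(A, branch(cons(A, 1), n, T), branch(cons(A, n), succ(A), node(b, b, A))))) ≐ succ(branch(branch(n, b, M), succ(n), node(node(n, cons(1, 1), b), X2, T))).
Decompose succ/1: branch(branch(n, b, node(node(X2, X2, b), cons(n, n), cons(A, A))), succ(n), node(A, branch(cons(A, 1), n, T), branch(cons(A, n), succ(A), node(b, b, A)))) ≐ branch(branch(n, b, M), succ(n), node(node(n, cons(1, 1), b), X2, T)).
Decompose branch/3: branch(n, b, node(node(X2, X2, b), cons(n, n), cons(A, A))) ≐ branch(n, b, M),  succ(n) ≐ succ(n),  node(A, branch(cons(A, 1), n, T), branch(cons(A, n), succ(A), node(b, b, A))) ≐ node(node(n, cons(1, 1), b), X2, T).
Decompose branch/3: n ≐ n,  b ≐ b,  node(node(X2, X2, b), cons(n, n), cons(A, A)) ≐ M.
Delete trivial equation n ≐ n.
Delete trivial equation b ≐ b.
Bind M := node(node(X2, X2, b), cons(n, n), cons(A, A)); no other remaining equation mentions M.
Delete trivial equation succ(n) ≐ succ(n).
Decompose node/3: A ≐ node(n, cons(1, 1), b),  branch(cons(A, 1), n, T) ≐ X2,  branch(cons(A, n), succ(A), node(b, b, A)) ≐ T.
Bind A := node(n, cons(1, 1), b); substituting into the remaining equations gives: branch(cons(node(n, cons(1, 1), b), 1), n, T) ≐ X2,  branch(cons(node(n, cons(1, 1), b), n), succ(node(n, cons(1, 1), b)), node(b, b, node(n, cons(1, 1), b))) ≐ T. Substituting into the earlier binding gives M := node(node(X2, X2, b), cons(n, n), cons(node(n, cons(1, 1), b), node(n, cons(1, 1), b))).
Bind X2 := branch(cons(node(n, cons(1, 1), b), 1), n, T); no other remaining equation mentions X2. Substituting into the earlier binding gives M := node(node(branch(cons(node(n, cons(1, 1), b), 1), n, T), branch(cons(node(n, cons(1, 1), b), 1), n, T), b), cons(n, n), cons(node(n, cons(1, 1), b), node(n, cons(1, 1), b))).
Bind T := branch(cons(node(n, cons(1, 1), b), n), succ(node(n, cons(1, 1), b)), node(b, b, node(n, cons(1, 1), b))). Substituting into the earlier bindings gives M := node(node(branch(cons(node(n, cons(1, 1), b), 1), n, branch(cons(node(n, cons(1, 1), b), n), succ(node(n, cons(1, 1), b)), node(b, b, node(n, cons(1, 1), b)))), branch(cons(node(n, cons(1, 1), b), 1), n, branch(cons(node(n, cons(1, 1), b), n), succ(node(n, cons(1, 1), b)), node(b, b, node(n, cons(1, 1), b)))), b), cons(n, n), cons(node(n, cons(1, 1), b), node(n, cons(1, 1), b))), X2 := branch(cons(node(n, cons(1, 1), b), 1), n, branch(cons(node(n, cons(1, 1), b), n), succ(node(n, cons(1, 1), b)), node(b, b, node(n, cons(1, 1), b)))).
No equations remain and no clash or occurs-check failure arose, so a unifier exists.

YES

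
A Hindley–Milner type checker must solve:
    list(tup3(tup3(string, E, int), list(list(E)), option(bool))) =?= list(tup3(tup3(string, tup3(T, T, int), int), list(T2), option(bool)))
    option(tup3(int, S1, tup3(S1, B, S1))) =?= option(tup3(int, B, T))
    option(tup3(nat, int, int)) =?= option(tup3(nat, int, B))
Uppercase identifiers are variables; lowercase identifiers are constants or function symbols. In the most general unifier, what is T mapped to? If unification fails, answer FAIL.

Decompose list/1: tup3(tup3(string, E, int), list(list(E)), option(bool)) =?= tup3(tup3(string, tup3(T, T, int), int), list(T2), option(bool)).
Decompose tup3/3: tup3(string, E, int) =?= tup3(string, tup3(T, T, int), int),  list(list(E)) =?= list(T2),  option(bool) =?= option(bool).
Decompose tup3/3: string =?= string,  E =?= tup3(T, T, int),  int =?= int.
Delete trivial equation string =?= string.
Bind E := tup3(T, T, int); substituting into the one remaining equation that mentions E gives: list(list(tup3(T, T, int))) =?= list(T2).
Delete trivial equation int =?= int.
Decompose list/1: list(tup3(T, T, int)) =?= T2.
Bind T2 := list(tup3(T, T, int)); no other remaining equation mentions T2.
Delete trivial equation option(bool) =?= option(bool).
Decompose option/1: tup3(int, S1, tup3(S1, B, S1)) =?= tup3(int, B, T).
Decompose tup3/3: int =?= int,  S1 =?= B,  tup3(S1, B, S1) =?= T.
Delete trivial equation int =?= int.
Bind S1 := B; substituting into the one remaining equation that mentions S1 gives: tup3(B, B, B) =?= T.
Bind T := tup3(B, B, B); no other remaining equation mentions T. Substituting into the earlier bindings gives E := tup3(tup3(B, B, B), tup3(B, B, B), int), T2 := list(tup3(tup3(B, B, B), tup3(B, B, B), int)).
Decompose option/1: tup3(nat, int, int) =?= tup3(nat, int, B).
Decompose tup3/3: nat =?= nat,  int =?= int,  int =?= B.
Delete trivial equation nat =?= nat.
Delete trivial equation int =?= int.
Bind B := int. Substituting into the earlier bindings gives E := tup3(tup3(int, int, int), tup3(int, int, int), int), T2 := list(tup3(tup3(int, int, int), tup3(int, int, int), int)), S1 := int, T := tup3(int, int, int).
MGU = { E ↦ tup3(tup3(int, int, int), tup3(int, int, int), int), T2 ↦ list(tup3(tup3(int, int, int), tup3(int, int, int), int)), S1 ↦ int, T ↦ tup3(int, int, int), B ↦ int }, so T ↦ tup3(int, int, int).

tup3(int, int, int)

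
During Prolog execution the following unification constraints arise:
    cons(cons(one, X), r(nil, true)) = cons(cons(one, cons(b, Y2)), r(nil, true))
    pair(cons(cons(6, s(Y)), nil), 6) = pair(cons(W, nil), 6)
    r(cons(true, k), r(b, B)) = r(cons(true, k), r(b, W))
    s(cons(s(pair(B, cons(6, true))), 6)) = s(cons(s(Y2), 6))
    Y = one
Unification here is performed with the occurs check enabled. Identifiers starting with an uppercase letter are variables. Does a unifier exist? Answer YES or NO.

Decompose cons/2: cons(one, X) = cons(one, cons(b, Y2)),  r(nil, true) = r(nil, true).
Decompose cons/2: one = one,  X = cons(b, Y2).
Delete trivial equation one = one.
Bind X := cons(b, Y2); no other remaining equation mentions X.
Delete trivial equation r(nil, true) = r(nil, true).
Decompose pair/2: cons(cons(6, s(Y)), nil) = cons(W, nil),  6 = 6.
Decompose cons/2: cons(6, s(Y)) = W,  nil = nil.
Bind W := cons(6, s(Y)); substituting into the one remaining equation that mentions W gives: r(cons(true, k), r(b, B)) = r(cons(true, k), r(b, cons(6, s(Y)))).
Delete trivial equation nil = nil.
Delete trivial equation 6 = 6.
Decompose r/2: cons(true, k) = cons(true, k),  r(b, B) = r(b, cons(6, s(Y))).
Delete trivial equation cons(true, k) = cons(true, k).
Decompose r/2: b = b,  B = cons(6, s(Y)).
Delete trivial equation b = b.
Bind B := cons(6, s(Y)); substituting into the one remaining equation that mentions B gives: s(cons(s(pair(cons(6, s(Y)), cons(6, true))), 6)) = s(cons(s(Y2), 6)).
Decompose s/1: cons(s(pair(cons(6, s(Y)), cons(6, true))), 6) = cons(s(Y2), 6).
Decompose cons/2: s(pair(cons(6, s(Y)), cons(6, true))) = s(Y2),  6 = 6.
Decompose s/1: pair(cons(6, s(Y)), cons(6, true)) = Y2.
Bind Y2 := pair(cons(6, s(Y)), cons(6, true)); no other remaining equation mentions Y2. Substituting into the earlier binding gives X := cons(b, pair(cons(6, s(Y)), cons(6, true))).
Delete trivial equation 6 = 6.
Bind Y := one. Substituting into the earlier bindings gives X := cons(b, pair(cons(6, s(one)), cons(6, true))), W := cons(6, s(one)), B := cons(6, s(one)), Y2 := pair(cons(6, s(one)), cons(6, true)).
No equations remain and no clash or occurs-check failure arose, so a unifier exists.

YES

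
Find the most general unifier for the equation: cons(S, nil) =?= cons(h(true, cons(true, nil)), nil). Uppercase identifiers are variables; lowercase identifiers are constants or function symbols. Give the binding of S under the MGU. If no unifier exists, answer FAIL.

h(true, cons(true, nil))

Decompose cons/2: S =?= h(true, cons(true, nil)),  nil =?= nil.
Bind S := h(true, cons(true, nil)); no other remaining equation mentions S.
Delete trivial equation nil =?= nil.
MGU = { S ↦ h(true, cons(true, nil)) }, so S ↦ h(true, cons(true, nil)).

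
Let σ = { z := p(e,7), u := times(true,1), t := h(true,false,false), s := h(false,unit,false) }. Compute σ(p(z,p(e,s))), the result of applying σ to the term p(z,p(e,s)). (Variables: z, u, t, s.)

p(p(e,7),p(e,h(false,unit,false)))

Replace each occurrence of z with p(e,7).
Replace each occurrence of s with h(false,unit,false).
Result: p(p(e,7),p(e,h(false,unit,false))).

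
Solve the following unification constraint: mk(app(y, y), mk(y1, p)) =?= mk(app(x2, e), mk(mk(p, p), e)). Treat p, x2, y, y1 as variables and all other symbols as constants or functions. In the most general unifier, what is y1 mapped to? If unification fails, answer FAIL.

mk(e, e)

Decompose mk/2: app(y, y) =?= app(x2, e),  mk(y1, p) =?= mk(mk(p, p), e).
Decompose app/2: y =?= x2,  y =?= e.
Bind y := x2; substituting into the one remaining equation that mentions y gives: x2 =?= e.
Bind x2 := e; no other remaining equation mentions x2. Substituting into the earlier binding gives y := e.
Decompose mk/2: y1 =?= mk(p, p),  p =?= e.
Bind y1 := mk(p, p); no other remaining equation mentions y1.
Bind p := e. Substituting into the earlier binding gives y1 := mk(e, e).
MGU = { y ↦ e, x2 ↦ e, y1 ↦ mk(e, e), p ↦ e }, so y1 ↦ mk(e, e).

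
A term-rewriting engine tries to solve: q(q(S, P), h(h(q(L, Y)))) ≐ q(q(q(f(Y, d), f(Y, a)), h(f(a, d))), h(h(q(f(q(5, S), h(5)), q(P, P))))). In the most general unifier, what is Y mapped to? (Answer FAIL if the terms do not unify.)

q(h(f(a, d)), h(f(a, d)))

Decompose q/2: q(S, P) ≐ q(q(f(Y, d), f(Y, a)), h(f(a, d))),  h(h(q(L, Y))) ≐ h(h(q(f(q(5, S), h(5)), q(P, P)))).
Decompose q/2: S ≐ q(f(Y, d), f(Y, a)),  P ≐ h(f(a, d)).
Bind S := q(f(Y, d), f(Y, a)); substituting into the one remaining equation that mentions S gives: h(h(q(L, Y))) ≐ h(h(q(f(q(5, q(f(Y, d), f(Y, a))), h(5)), q(P, P)))).
Bind P := h(f(a, d)); substituting into the remaining equation gives: h(h(q(L, Y))) ≐ h(h(q(f(q(5, q(f(Y, d), f(Y, a))), h(5)), q(h(f(a, d)), h(f(a, d)))))).
Decompose h/1: h(q(L, Y)) ≐ h(q(f(q(5, q(f(Y, d), f(Y, a))), h(5)), q(h(f(a, d)), h(f(a, d))))).
Decompose h/1: q(L, Y) ≐ q(f(q(5, q(f(Y, d), f(Y, a))), h(5)), q(h(f(a, d)), h(f(a, d)))).
Decompose q/2: L ≐ f(q(5, q(f(Y, d), f(Y, a))), h(5)),  Y ≐ q(h(f(a, d)), h(f(a, d))).
Bind L := f(q(5, q(f(Y, d), f(Y, a))), h(5)); no other remaining equation mentions L.
Bind Y := q(h(f(a, d)), h(f(a, d))). Substituting into the earlier bindings gives S := q(f(q(h(f(a, d)), h(f(a, d))), d), f(q(h(f(a, d)), h(f(a, d))), a)), L := f(q(5, q(f(q(h(f(a, d)), h(f(a, d))), d), f(q(h(f(a, d)), h(f(a, d))), a))), h(5)).
MGU = { S -> q(f(q(h(f(a, d)), h(f(a, d))), d), f(q(h(f(a, d)), h(f(a, d))), a)), P -> h(f(a, d)), L -> f(q(5, q(f(q(h(f(a, d)), h(f(a, d))), d), f(q(h(f(a, d)), h(f(a, d))), a))), h(5)), Y -> q(h(f(a, d)), h(f(a, d))) }, so Y -> q(h(f(a, d)), h(f(a, d))).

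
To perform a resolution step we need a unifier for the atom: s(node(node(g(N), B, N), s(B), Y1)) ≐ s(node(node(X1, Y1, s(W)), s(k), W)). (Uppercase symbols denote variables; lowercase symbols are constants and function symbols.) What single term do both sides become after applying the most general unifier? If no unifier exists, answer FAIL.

s(node(node(g(s(k)), k, s(k)), s(k), k))

Decompose s/1: node(node(g(N), B, N), s(B), Y1) ≐ node(node(X1, Y1, s(W)), s(k), W).
Decompose node/3: node(g(N), B, N) ≐ node(X1, Y1, s(W)),  s(B) ≐ s(k),  Y1 ≐ W.
Decompose node/3: g(N) ≐ X1,  B ≐ Y1,  N ≐ s(W).
Bind X1 := g(N); no other remaining equation mentions X1.
Bind B := Y1; substituting into the one remaining equation that mentions B gives: s(Y1) ≐ s(k).
Bind N := s(W); no other remaining equation mentions N. Substituting into the earlier binding gives X1 := g(s(W)).
Decompose s/1: Y1 ≐ k.
Bind Y1 := k; substituting into the remaining equation gives: k ≐ W. Substituting into the earlier binding gives B := k.
Bind W := k. Substituting into the earlier bindings gives X1 := g(s(k)), N := s(k).
Applying the MGU to either side gives s(node(node(g(s(k)), k, s(k)), s(k), k)).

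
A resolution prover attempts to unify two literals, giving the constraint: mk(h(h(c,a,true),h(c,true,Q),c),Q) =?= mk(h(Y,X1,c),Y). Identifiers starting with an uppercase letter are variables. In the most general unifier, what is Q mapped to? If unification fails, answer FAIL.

Decompose mk/2: h(h(c,a,true),h(c,true,Q),c) =?= h(Y,X1,c),  Q =?= Y.
Decompose h/3: h(c,a,true) =?= Y,  h(c,true,Q) =?= X1,  c =?= c.
Bind Y := h(c,a,true); substituting into the one remaining equation that mentions Y gives: Q =?= h(c,a,true).
Bind X1 := h(c,true,Q); no other remaining equation mentions X1.
Delete trivial equation c =?= c.
Bind Q := h(c,a,true). Substituting into the earlier binding gives X1 := h(c,true,h(c,a,true)).
MGU = { Y ↦ h(c,a,true), X1 ↦ h(c,true,h(c,a,true)), Q ↦ h(c,a,true) }, so Q ↦ h(c,a,true).

h(c,a,true)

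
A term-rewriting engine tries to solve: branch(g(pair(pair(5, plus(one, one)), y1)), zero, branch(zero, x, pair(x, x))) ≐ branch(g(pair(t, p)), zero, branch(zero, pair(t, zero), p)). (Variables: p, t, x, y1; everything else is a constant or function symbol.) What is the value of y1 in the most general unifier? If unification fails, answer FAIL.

pair(pair(pair(5, plus(one, one)), zero), pair(pair(5, plus(one, one)), zero))

Decompose branch/3: g(pair(pair(5, plus(one, one)), y1)) ≐ g(pair(t, p)),  zero ≐ zero,  branch(zero, x, pair(x, x)) ≐ branch(zero, pair(t, zero), p).
Decompose g/1: pair(pair(5, plus(one, one)), y1) ≐ pair(t, p).
Decompose pair/2: pair(5, plus(one, one)) ≐ t,  y1 ≐ p.
Bind t := pair(5, plus(one, one)); substituting into the one remaining equation that mentions t gives: branch(zero, x, pair(x, x)) ≐ branch(zero, pair(pair(5, plus(one, one)), zero), p).
Bind y1 := p; no other remaining equation mentions y1.
Delete trivial equation zero ≐ zero.
Decompose branch/3: zero ≐ zero,  x ≐ pair(pair(5, plus(one, one)), zero),  pair(x, x) ≐ p.
Delete trivial equation zero ≐ zero.
Bind x := pair(pair(5, plus(one, one)), zero); substituting into the remaining equation gives: pair(pair(pair(5, plus(one, one)), zero), pair(pair(5, plus(one, one)), zero)) ≐ p.
Bind p := pair(pair(pair(5, plus(one, one)), zero), pair(pair(5, plus(one, one)), zero)). Substituting into the earlier binding gives y1 := pair(pair(pair(5, plus(one, one)), zero), pair(pair(5, plus(one, one)), zero)).
MGU = { t -> pair(5, plus(one, one)), y1 -> pair(pair(pair(5, plus(one, one)), zero), pair(pair(5, plus(one, one)), zero)), x -> pair(pair(5, plus(one, one)), zero), p -> pair(pair(pair(5, plus(one, one)), zero), pair(pair(5, plus(one, one)), zero)) }, so y1 -> pair(pair(pair(5, plus(one, one)), zero), pair(pair(5, plus(one, one)), zero)).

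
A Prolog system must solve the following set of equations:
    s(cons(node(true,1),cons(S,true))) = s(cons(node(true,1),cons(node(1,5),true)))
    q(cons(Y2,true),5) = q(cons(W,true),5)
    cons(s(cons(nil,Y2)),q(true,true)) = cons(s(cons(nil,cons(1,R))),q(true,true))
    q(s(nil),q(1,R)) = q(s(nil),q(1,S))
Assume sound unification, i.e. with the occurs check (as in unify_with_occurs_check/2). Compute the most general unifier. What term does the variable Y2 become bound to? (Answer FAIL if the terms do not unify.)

cons(1,node(1,5))

Decompose s/1: cons(node(true,1),cons(S,true)) = cons(node(true,1),cons(node(1,5),true)).
Decompose cons/2: node(true,1) = node(true,1),  cons(S,true) = cons(node(1,5),true).
Delete trivial equation node(true,1) = node(true,1).
Decompose cons/2: S = node(1,5),  true = true.
Bind S := node(1,5); substituting into the one remaining equation that mentions S gives: q(s(nil),q(1,R)) = q(s(nil),q(1,node(1,5))).
Delete trivial equation true = true.
Decompose q/2: cons(Y2,true) = cons(W,true),  5 = 5.
Decompose cons/2: Y2 = W,  true = true.
Bind Y2 := W; substituting into the one remaining equation that mentions Y2 gives: cons(s(cons(nil,W)),q(true,true)) = cons(s(cons(nil,cons(1,R))),q(true,true)).
Delete trivial equation true = true.
Delete trivial equation 5 = 5.
Decompose cons/2: s(cons(nil,W)) = s(cons(nil,cons(1,R))),  q(true,true) = q(true,true).
Decompose s/1: cons(nil,W) = cons(nil,cons(1,R)).
Decompose cons/2: nil = nil,  W = cons(1,R).
Delete trivial equation nil = nil.
Bind W := cons(1,R); no other remaining equation mentions W. Substituting into the earlier binding gives Y2 := cons(1,R).
Delete trivial equation q(true,true) = q(true,true).
Decompose q/2: s(nil) = s(nil),  q(1,R) = q(1,node(1,5)).
Delete trivial equation s(nil) = s(nil).
Decompose q/2: 1 = 1,  R = node(1,5).
Delete trivial equation 1 = 1.
Bind R := node(1,5). Substituting into the earlier bindings gives Y2 := cons(1,node(1,5)), W := cons(1,node(1,5)).
MGU = { S ↦ node(1,5), Y2 ↦ cons(1,node(1,5)), W ↦ cons(1,node(1,5)), R ↦ node(1,5) }, so Y2 ↦ cons(1,node(1,5)).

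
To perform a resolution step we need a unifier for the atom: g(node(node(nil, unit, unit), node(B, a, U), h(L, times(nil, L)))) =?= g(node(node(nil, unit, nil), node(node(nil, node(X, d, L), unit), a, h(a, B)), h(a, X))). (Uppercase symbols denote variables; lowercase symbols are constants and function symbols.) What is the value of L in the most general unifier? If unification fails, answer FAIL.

FAIL

Decompose g/1: node(node(nil, unit, unit), node(B, a, U), h(L, times(nil, L))) =?= node(node(nil, unit, nil), node(node(nil, node(X, d, L), unit), a, h(a, B)), h(a, X)).
Decompose node/3: node(nil, unit, unit) =?= node(nil, unit, nil),  node(B, a, U) =?= node(node(nil, node(X, d, L), unit), a, h(a, B)),  h(L, times(nil, L)) =?= h(a, X).
Decompose node/3: nil =?= nil,  unit =?= unit,  unit =?= nil.
Delete trivial equation nil =?= nil.
Delete trivial equation unit =?= unit.
Clash: constants unit and nil differ; no unifier exists.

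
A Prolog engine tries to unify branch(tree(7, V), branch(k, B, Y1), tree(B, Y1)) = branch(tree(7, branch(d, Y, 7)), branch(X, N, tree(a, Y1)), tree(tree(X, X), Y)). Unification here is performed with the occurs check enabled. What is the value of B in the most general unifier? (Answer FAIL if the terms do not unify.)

FAIL

Decompose branch/3: tree(7, V) = tree(7, branch(d, Y, 7)),  branch(k, B, Y1) = branch(X, N, tree(a, Y1)),  tree(B, Y1) = tree(tree(X, X), Y).
Decompose tree/2: 7 = 7,  V = branch(d, Y, 7).
Delete trivial equation 7 = 7.
Bind V := branch(d, Y, 7); no other remaining equation mentions V.
Decompose branch/3: k = X,  B = N,  Y1 = tree(a, Y1).
Bind X := k; substituting into the one remaining equation that mentions X gives: tree(B, Y1) = tree(tree(k, k), Y).
Bind B := N; substituting into the one remaining equation that mentions B gives: tree(N, Y1) = tree(tree(k, k), Y).
Occurs check fails: Y1 occurs in tree(a, Y1); the equation Y1 = tree(a, Y1) has no finite solution.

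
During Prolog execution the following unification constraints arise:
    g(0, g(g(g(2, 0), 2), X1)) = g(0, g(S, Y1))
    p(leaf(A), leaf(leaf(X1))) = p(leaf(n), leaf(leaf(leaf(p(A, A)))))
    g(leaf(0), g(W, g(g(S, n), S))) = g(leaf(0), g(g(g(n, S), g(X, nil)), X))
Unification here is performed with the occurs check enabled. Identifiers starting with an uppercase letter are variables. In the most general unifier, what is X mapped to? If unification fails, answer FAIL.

g(g(g(g(2, 0), 2), n), g(g(2, 0), 2))

Decompose g/2: 0 = 0,  g(g(g(2, 0), 2), X1) = g(S, Y1).
Delete trivial equation 0 = 0.
Decompose g/2: g(g(2, 0), 2) = S,  X1 = Y1.
Bind S := g(g(2, 0), 2); substituting into the one remaining equation that mentions S gives: g(leaf(0), g(W, g(g(g(g(2, 0), 2), n), g(g(2, 0), 2)))) = g(leaf(0), g(g(g(n, g(g(2, 0), 2)), g(X, nil)), X)).
Bind X1 := Y1; substituting into the one remaining equation that mentions X1 gives: p(leaf(A), leaf(leaf(Y1))) = p(leaf(n), leaf(leaf(leaf(p(A, A))))).
Decompose p/2: leaf(A) = leaf(n),  leaf(leaf(Y1)) = leaf(leaf(leaf(p(A, A)))).
Decompose leaf/1: A = n.
Bind A := n; substituting into the one remaining equation that mentions A gives: leaf(leaf(Y1)) = leaf(leaf(leaf(p(n, n)))).
Decompose leaf/1: leaf(Y1) = leaf(leaf(p(n, n))).
Decompose leaf/1: Y1 = leaf(p(n, n)).
Bind Y1 := leaf(p(n, n)); no other remaining equation mentions Y1. Substituting into the earlier binding gives X1 := leaf(p(n, n)).
Decompose g/2: leaf(0) = leaf(0),  g(W, g(g(g(g(2, 0), 2), n), g(g(2, 0), 2))) = g(g(g(n, g(g(2, 0), 2)), g(X, nil)), X).
Delete trivial equation leaf(0) = leaf(0).
Decompose g/2: W = g(g(n, g(g(2, 0), 2)), g(X, nil)),  g(g(g(g(2, 0), 2), n), g(g(2, 0), 2)) = X.
Bind W := g(g(n, g(g(2, 0), 2)), g(X, nil)); no other remaining equation mentions W.
Bind X := g(g(g(g(2, 0), 2), n), g(g(2, 0), 2)). Substituting into the earlier binding gives W := g(g(n, g(g(2, 0), 2)), g(g(g(g(g(2, 0), 2), n), g(g(2, 0), 2)), nil)).
MGU = { S ↦ g(g(2, 0), 2), X1 ↦ leaf(p(n, n)), A ↦ n, Y1 ↦ leaf(p(n, n)), W ↦ g(g(n, g(g(2, 0), 2)), g(g(g(g(g(2, 0), 2), n), g(g(2, 0), 2)), nil)), X ↦ g(g(g(g(2, 0), 2), n), g(g(2, 0), 2)) }, so X ↦ g(g(g(g(2, 0), 2), n), g(g(2, 0), 2)).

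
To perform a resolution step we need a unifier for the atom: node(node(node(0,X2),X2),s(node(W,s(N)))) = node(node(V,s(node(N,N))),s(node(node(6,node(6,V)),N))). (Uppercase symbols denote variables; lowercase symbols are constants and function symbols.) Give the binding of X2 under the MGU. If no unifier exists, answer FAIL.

FAIL

Decompose node/2: node(node(0,X2),X2) = node(V,s(node(N,N))),  s(node(W,s(N))) = s(node(node(6,node(6,V)),N)).
Decompose node/2: node(0,X2) = V,  X2 = s(node(N,N)).
Bind V := node(0,X2); substituting into the one remaining equation that mentions V gives: s(node(W,s(N))) = s(node(node(6,node(6,node(0,X2))),N)).
Bind X2 := s(node(N,N)); substituting into the remaining equation gives: s(node(W,s(N))) = s(node(node(6,node(6,node(0,s(node(N,N))))),N)). Substituting into the earlier binding gives V := node(0,s(node(N,N))).
Decompose s/1: node(W,s(N)) = node(node(6,node(6,node(0,s(node(N,N))))),N).
Decompose node/2: W = node(6,node(6,node(0,s(node(N,N))))),  s(N) = N.
Bind W := node(6,node(6,node(0,s(node(N,N))))); no other remaining equation mentions W.
Occurs check fails: N occurs in s(N); the equation N = s(N) has no finite solution.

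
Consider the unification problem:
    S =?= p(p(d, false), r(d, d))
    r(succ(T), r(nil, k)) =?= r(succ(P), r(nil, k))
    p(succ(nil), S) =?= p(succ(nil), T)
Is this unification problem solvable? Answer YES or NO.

Bind S := p(p(d, false), r(d, d)); substituting into the one remaining equation that mentions S gives: p(succ(nil), p(p(d, false), r(d, d))) =?= p(succ(nil), T).
Decompose r/2: succ(T) =?= succ(P),  r(nil, k) =?= r(nil, k).
Decompose succ/1: T =?= P.
Bind T := P; substituting into the one remaining equation that mentions T gives: p(succ(nil), p(p(d, false), r(d, d))) =?= p(succ(nil), P).
Delete trivial equation r(nil, k) =?= r(nil, k).
Decompose p/2: succ(nil) =?= succ(nil),  p(p(d, false), r(d, d)) =?= P.
Delete trivial equation succ(nil) =?= succ(nil).
Bind P := p(p(d, false), r(d, d)). Substituting into the earlier binding gives T := p(p(d, false), r(d, d)).
No equations remain and no clash or occurs-check failure arose, so a unifier exists.

YES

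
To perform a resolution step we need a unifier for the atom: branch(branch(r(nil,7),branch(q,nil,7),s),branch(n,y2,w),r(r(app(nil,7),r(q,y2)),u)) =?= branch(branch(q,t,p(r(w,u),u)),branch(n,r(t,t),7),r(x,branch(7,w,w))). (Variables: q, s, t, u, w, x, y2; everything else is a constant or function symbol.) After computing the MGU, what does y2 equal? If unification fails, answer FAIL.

r(branch(r(nil,7),nil,7),branch(r(nil,7),nil,7))

Decompose branch/3: branch(r(nil,7),branch(q,nil,7),s) =?= branch(q,t,p(r(w,u),u)),  branch(n,y2,w) =?= branch(n,r(t,t),7),  r(r(app(nil,7),r(q,y2)),u) =?= r(x,branch(7,w,w)).
Decompose branch/3: r(nil,7) =?= q,  branch(q,nil,7) =?= t,  s =?= p(r(w,u),u).
Bind q := r(nil,7); substituting into the 2 remaining equations that mention q gives: branch(r(nil,7),nil,7) =?= t,  r(r(app(nil,7),r(r(nil,7),y2)),u) =?= r(x,branch(7,w,w)).
Bind t := branch(r(nil,7),nil,7); substituting into the one remaining equation that mentions t gives: branch(n,y2,w) =?= branch(n,r(branch(r(nil,7),nil,7),branch(r(nil,7),nil,7)),7).
Bind s := p(r(w,u),u); no other remaining equation mentions s.
Decompose branch/3: n =?= n,  y2 =?= r(branch(r(nil,7),nil,7),branch(r(nil,7),nil,7)),  w =?= 7.
Delete trivial equation n =?= n.
Bind y2 := r(branch(r(nil,7),nil,7),branch(r(nil,7),nil,7)); substituting into the one remaining equation that mentions y2 gives: r(r(app(nil,7),r(r(nil,7),r(branch(r(nil,7),nil,7),branch(r(nil,7),nil,7)))),u) =?= r(x,branch(7,w,w)).
Bind w := 7; substituting into the remaining equation gives: r(r(app(nil,7),r(r(nil,7),r(branch(r(nil,7),nil,7),branch(r(nil,7),nil,7)))),u) =?= r(x,branch(7,7,7)). Substituting into the earlier binding gives s := p(r(7,u),u).
Decompose r/2: r(app(nil,7),r(r(nil,7),r(branch(r(nil,7),nil,7),branch(r(nil,7),nil,7)))) =?= x,  u =?= branch(7,7,7).
Bind x := r(app(nil,7),r(r(nil,7),r(branch(r(nil,7),nil,7),branch(r(nil,7),nil,7)))); no other remaining equation mentions x.
Bind u := branch(7,7,7). Substituting into the earlier binding gives s := p(r(7,branch(7,7,7)),branch(7,7,7)).
MGU = { q ↦ r(nil,7), t ↦ branch(r(nil,7),nil,7), s ↦ p(r(7,branch(7,7,7)),branch(7,7,7)), y2 ↦ r(branch(r(nil,7),nil,7),branch(r(nil,7),nil,7)), w ↦ 7, x ↦ r(app(nil,7),r(r(nil,7),r(branch(r(nil,7),nil,7),branch(r(nil,7),nil,7)))), u ↦ branch(7,7,7) }, so y2 ↦ r(branch(r(nil,7),nil,7),branch(r(nil,7),nil,7)).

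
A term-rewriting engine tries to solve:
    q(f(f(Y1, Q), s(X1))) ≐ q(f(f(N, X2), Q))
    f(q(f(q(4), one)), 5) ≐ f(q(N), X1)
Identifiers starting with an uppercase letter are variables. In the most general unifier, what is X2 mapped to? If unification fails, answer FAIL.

Decompose q/1: f(f(Y1, Q), s(X1)) ≐ f(f(N, X2), Q).
Decompose f/2: f(Y1, Q) ≐ f(N, X2),  s(X1) ≐ Q.
Decompose f/2: Y1 ≐ N,  Q ≐ X2.
Bind Y1 := N; no other remaining equation mentions Y1.
Bind Q := X2; substituting into the one remaining equation that mentions Q gives: s(X1) ≐ X2.
Bind X2 := s(X1); no other remaining equation mentions X2. Substituting into the earlier binding gives Q := s(X1).
Decompose f/2: q(f(q(4), one)) ≐ q(N),  5 ≐ X1.
Decompose q/1: f(q(4), one) ≐ N.
Bind N := f(q(4), one); no other remaining equation mentions N. Substituting into the earlier binding gives Y1 := f(q(4), one).
Bind X1 := 5. Substituting into the earlier bindings gives Q := s(5), X2 := s(5).
MGU = { Y1 := f(q(4), one), Q := s(5), X2 := s(5), N := f(q(4), one), X1 := 5 }, so X2 := s(5).

s(5)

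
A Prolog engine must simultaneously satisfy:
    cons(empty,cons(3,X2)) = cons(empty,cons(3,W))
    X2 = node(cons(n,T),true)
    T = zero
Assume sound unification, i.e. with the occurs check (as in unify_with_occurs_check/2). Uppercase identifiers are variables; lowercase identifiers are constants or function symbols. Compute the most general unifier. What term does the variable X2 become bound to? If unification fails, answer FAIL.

node(cons(n,zero),true)

Decompose cons/2: empty = empty,  cons(3,X2) = cons(3,W).
Delete trivial equation empty = empty.
Decompose cons/2: 3 = 3,  X2 = W.
Delete trivial equation 3 = 3.
Bind X2 := W; substituting into the one remaining equation that mentions X2 gives: W = node(cons(n,T),true).
Bind W := node(cons(n,T),true); no other remaining equation mentions W. Substituting into the earlier binding gives X2 := node(cons(n,T),true).
Bind T := zero. Substituting into the earlier bindings gives X2 := node(cons(n,zero),true), W := node(cons(n,zero),true).
MGU = { X2 -> node(cons(n,zero),true), W -> node(cons(n,zero),true), T -> zero }, so X2 -> node(cons(n,zero),true).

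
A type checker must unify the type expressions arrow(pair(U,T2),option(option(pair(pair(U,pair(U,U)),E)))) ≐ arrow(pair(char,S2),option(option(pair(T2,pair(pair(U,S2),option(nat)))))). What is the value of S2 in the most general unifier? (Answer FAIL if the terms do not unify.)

Decompose arrow/2: pair(U,T2) ≐ pair(char,S2),  option(option(pair(pair(U,pair(U,U)),E))) ≐ option(option(pair(T2,pair(pair(U,S2),option(nat))))).
Decompose pair/2: U ≐ char,  T2 ≐ S2.
Bind U := char; substituting into the one remaining equation that mentions U gives: option(option(pair(pair(char,pair(char,char)),E))) ≐ option(option(pair(T2,pair(pair(char,S2),option(nat))))).
Bind T2 := S2; substituting into the remaining equation gives: option(option(pair(pair(char,pair(char,char)),E))) ≐ option(option(pair(S2,pair(pair(char,S2),option(nat))))).
Decompose option/1: option(pair(pair(char,pair(char,char)),E)) ≐ option(pair(S2,pair(pair(char,S2),option(nat)))).
Decompose option/1: pair(pair(char,pair(char,char)),E) ≐ pair(S2,pair(pair(char,S2),option(nat))).
Decompose pair/2: pair(char,pair(char,char)) ≐ S2,  E ≐ pair(pair(char,S2),option(nat)).
Bind S2 := pair(char,pair(char,char)); substituting into the remaining equation gives: E ≐ pair(pair(char,pair(char,pair(char,char))),option(nat)). Substituting into the earlier binding gives T2 := pair(char,pair(char,char)).
Bind E := pair(pair(char,pair(char,pair(char,char))),option(nat)).
MGU = { U ↦ char, T2 ↦ pair(char,pair(char,char)), S2 ↦ pair(char,pair(char,char)), E ↦ pair(pair(char,pair(char,pair(char,char))),option(nat)) }, so S2 ↦ pair(char,pair(char,char)).

pair(char,pair(char,char))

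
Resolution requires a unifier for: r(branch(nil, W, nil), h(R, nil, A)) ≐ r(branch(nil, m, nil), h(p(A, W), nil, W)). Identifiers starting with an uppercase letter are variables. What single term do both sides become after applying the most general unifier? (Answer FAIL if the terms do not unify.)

r(branch(nil, m, nil), h(p(m, m), nil, m))

Decompose r/2: branch(nil, W, nil) ≐ branch(nil, m, nil),  h(R, nil, A) ≐ h(p(A, W), nil, W).
Decompose branch/3: nil ≐ nil,  W ≐ m,  nil ≐ nil.
Delete trivial equation nil ≐ nil.
Bind W := m; substituting into the one remaining equation that mentions W gives: h(R, nil, A) ≐ h(p(A, m), nil, m).
Delete trivial equation nil ≐ nil.
Decompose h/3: R ≐ p(A, m),  nil ≐ nil,  A ≐ m.
Bind R := p(A, m); no other remaining equation mentions R.
Delete trivial equation nil ≐ nil.
Bind A := m. Substituting into the earlier binding gives R := p(m, m).
Applying the MGU to either side gives r(branch(nil, m, nil), h(p(m, m), nil, m)).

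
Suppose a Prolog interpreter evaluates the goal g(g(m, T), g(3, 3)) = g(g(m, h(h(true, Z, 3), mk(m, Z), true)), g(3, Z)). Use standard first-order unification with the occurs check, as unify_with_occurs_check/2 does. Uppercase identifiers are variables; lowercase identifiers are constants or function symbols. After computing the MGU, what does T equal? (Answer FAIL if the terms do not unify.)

Decompose g/2: g(m, T) = g(m, h(h(true, Z, 3), mk(m, Z), true)),  g(3, 3) = g(3, Z).
Decompose g/2: m = m,  T = h(h(true, Z, 3), mk(m, Z), true).
Delete trivial equation m = m.
Bind T := h(h(true, Z, 3), mk(m, Z), true); no other remaining equation mentions T.
Decompose g/2: 3 = 3,  3 = Z.
Delete trivial equation 3 = 3.
Bind Z := 3. Substituting into the earlier binding gives T := h(h(true, 3, 3), mk(m, 3), true).
MGU = { T -> h(h(true, 3, 3), mk(m, 3), true), Z -> 3 }, so T -> h(h(true, 3, 3), mk(m, 3), true).

h(h(true, 3, 3), mk(m, 3), true)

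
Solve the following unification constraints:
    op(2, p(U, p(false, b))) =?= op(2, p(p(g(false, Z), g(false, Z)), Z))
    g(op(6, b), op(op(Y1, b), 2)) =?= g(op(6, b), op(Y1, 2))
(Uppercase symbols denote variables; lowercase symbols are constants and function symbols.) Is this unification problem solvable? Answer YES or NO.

NO

Decompose op/2: 2 =?= 2,  p(U, p(false, b)) =?= p(p(g(false, Z), g(false, Z)), Z).
Delete trivial equation 2 =?= 2.
Decompose p/2: U =?= p(g(false, Z), g(false, Z)),  p(false, b) =?= Z.
Bind U := p(g(false, Z), g(false, Z)); no other remaining equation mentions U.
Bind Z := p(false, b); no other remaining equation mentions Z. Substituting into the earlier binding gives U := p(g(false, p(false, b)), g(false, p(false, b))).
Decompose g/2: op(6, b) =?= op(6, b),  op(op(Y1, b), 2) =?= op(Y1, 2).
Delete trivial equation op(6, b) =?= op(6, b).
Decompose op/2: op(Y1, b) =?= Y1,  2 =?= 2.
Occurs check fails: Y1 occurs in op(Y1, b); the equation Y1 =?= op(Y1, b) has no finite solution.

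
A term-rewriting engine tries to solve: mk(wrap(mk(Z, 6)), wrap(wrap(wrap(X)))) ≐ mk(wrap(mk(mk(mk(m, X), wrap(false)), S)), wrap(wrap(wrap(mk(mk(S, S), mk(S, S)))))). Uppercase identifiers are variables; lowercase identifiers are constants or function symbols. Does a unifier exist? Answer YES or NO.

YES

Decompose mk/2: wrap(mk(Z, 6)) ≐ wrap(mk(mk(mk(m, X), wrap(false)), S)),  wrap(wrap(wrap(X))) ≐ wrap(wrap(wrap(mk(mk(S, S), mk(S, S))))).
Decompose wrap/1: mk(Z, 6) ≐ mk(mk(mk(m, X), wrap(false)), S).
Decompose mk/2: Z ≐ mk(mk(m, X), wrap(false)),  6 ≐ S.
Bind Z := mk(mk(m, X), wrap(false)); no other remaining equation mentions Z.
Bind S := 6; substituting into the remaining equation gives: wrap(wrap(wrap(X))) ≐ wrap(wrap(wrap(mk(mk(6, 6), mk(6, 6))))).
Decompose wrap/1: wrap(wrap(X)) ≐ wrap(wrap(mk(mk(6, 6), mk(6, 6)))).
Decompose wrap/1: wrap(X) ≐ wrap(mk(mk(6, 6), mk(6, 6))).
Decompose wrap/1: X ≐ mk(mk(6, 6), mk(6, 6)).
Bind X := mk(mk(6, 6), mk(6, 6)). Substituting into the earlier binding gives Z := mk(mk(m, mk(mk(6, 6), mk(6, 6))), wrap(false)).
No equations remain and no clash or occurs-check failure arose, so a unifier exists.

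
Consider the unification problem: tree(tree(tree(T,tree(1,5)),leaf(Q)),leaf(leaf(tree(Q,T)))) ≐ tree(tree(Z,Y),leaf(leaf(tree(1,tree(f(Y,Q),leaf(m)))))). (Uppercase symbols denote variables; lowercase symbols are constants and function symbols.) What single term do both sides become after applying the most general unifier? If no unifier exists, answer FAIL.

tree(tree(tree(tree(f(leaf(1),1),leaf(m)),tree(1,5)),leaf(1)),leaf(leaf(tree(1,tree(f(leaf(1),1),leaf(m))))))

Decompose tree/2: tree(tree(T,tree(1,5)),leaf(Q)) ≐ tree(Z,Y),  leaf(leaf(tree(Q,T))) ≐ leaf(leaf(tree(1,tree(f(Y,Q),leaf(m))))).
Decompose tree/2: tree(T,tree(1,5)) ≐ Z,  leaf(Q) ≐ Y.
Bind Z := tree(T,tree(1,5)); no other remaining equation mentions Z.
Bind Y := leaf(Q); substituting into the remaining equation gives: leaf(leaf(tree(Q,T))) ≐ leaf(leaf(tree(1,tree(f(leaf(Q),Q),leaf(m))))).
Decompose leaf/1: leaf(tree(Q,T)) ≐ leaf(tree(1,tree(f(leaf(Q),Q),leaf(m)))).
Decompose leaf/1: tree(Q,T) ≐ tree(1,tree(f(leaf(Q),Q),leaf(m))).
Decompose tree/2: Q ≐ 1,  T ≐ tree(f(leaf(Q),Q),leaf(m)).
Bind Q := 1; substituting into the remaining equation gives: T ≐ tree(f(leaf(1),1),leaf(m)). Substituting into the earlier binding gives Y := leaf(1).
Bind T := tree(f(leaf(1),1),leaf(m)). Substituting into the earlier binding gives Z := tree(tree(f(leaf(1),1),leaf(m)),tree(1,5)).
Applying the MGU to either side gives tree(tree(tree(tree(f(leaf(1),1),leaf(m)),tree(1,5)),leaf(1)),leaf(leaf(tree(1,tree(f(leaf(1),1),leaf(m)))))).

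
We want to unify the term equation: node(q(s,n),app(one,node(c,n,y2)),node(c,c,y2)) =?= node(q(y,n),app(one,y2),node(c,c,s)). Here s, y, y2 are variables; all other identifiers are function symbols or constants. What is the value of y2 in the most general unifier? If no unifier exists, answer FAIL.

FAIL

Decompose node/3: q(s,n) =?= q(y,n),  app(one,node(c,n,y2)) =?= app(one,y2),  node(c,c,y2) =?= node(c,c,s).
Decompose q/2: s =?= y,  n =?= n.
Bind s := y; substituting into the one remaining equation that mentions s gives: node(c,c,y2) =?= node(c,c,y).
Delete trivial equation n =?= n.
Decompose app/2: one =?= one,  node(c,n,y2) =?= y2.
Delete trivial equation one =?= one.
Occurs check fails: y2 occurs in node(c,n,y2); the equation y2 =?= node(c,n,y2) has no finite solution.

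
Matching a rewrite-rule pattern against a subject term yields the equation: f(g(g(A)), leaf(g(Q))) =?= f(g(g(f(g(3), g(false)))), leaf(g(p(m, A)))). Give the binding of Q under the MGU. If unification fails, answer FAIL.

Decompose f/2: g(g(A)) =?= g(g(f(g(3), g(false)))),  leaf(g(Q)) =?= leaf(g(p(m, A))).
Decompose g/1: g(A) =?= g(f(g(3), g(false))).
Decompose g/1: A =?= f(g(3), g(false)).
Bind A := f(g(3), g(false)); substituting into the remaining equation gives: leaf(g(Q)) =?= leaf(g(p(m, f(g(3), g(false))))).
Decompose leaf/1: g(Q) =?= g(p(m, f(g(3), g(false)))).
Decompose g/1: Q =?= p(m, f(g(3), g(false))).
Bind Q := p(m, f(g(3), g(false))).
MGU = { A ↦ f(g(3), g(false)), Q ↦ p(m, f(g(3), g(false))) }, so Q ↦ p(m, f(g(3), g(false))).

p(m, f(g(3), g(false)))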